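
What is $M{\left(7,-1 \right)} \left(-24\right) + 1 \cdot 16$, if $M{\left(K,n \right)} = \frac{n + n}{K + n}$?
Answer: $24$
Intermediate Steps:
$M{\left(K,n \right)} = \frac{2 n}{K + n}$
$M{\left(7,-1 \right)} \left(-24\right) + 1 \cdot 16 = 2 \left(-1\right) \frac{1}{7 - 1} \left(-24\right) + 1 \cdot 16 = 2 \left(-1\right) \frac{1}{6} \left(-24\right) + 16 = \left(- \frac{1}{3}\right) \left(-24\right) + 16 = 8 + 16 = 24$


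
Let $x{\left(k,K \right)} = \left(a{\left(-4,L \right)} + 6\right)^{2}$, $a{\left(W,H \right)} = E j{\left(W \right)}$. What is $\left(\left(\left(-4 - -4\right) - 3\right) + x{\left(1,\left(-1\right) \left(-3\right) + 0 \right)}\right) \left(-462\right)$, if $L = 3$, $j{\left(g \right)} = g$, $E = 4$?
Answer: $-44814$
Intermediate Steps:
$a{\left(W,H \right)} = 4 W$
$x{\left(k,K \right)} = 100$ ($x{\left(k,K \right)} = \left(4 \left(-4\right) + 6\right)^{2} = \left(-16 + 6\right)^{2} = \left(-10\right)^{2} = 100$)
$\left(\left(\left(-4 - -4\right) - 3\right) + x{\left(1,\left(-1\right) \left(-3\right) + 0 \right)}\right) \left(-462\right) = \left(\left(\left(-4 - -4\right) - 3\right) + 100\right) \left(-462\right) = \left(\left(\left(-4 + 4\right) - 3\right) + 100\right) \left(-462\right) = \left(\left(0 - 3\right) + 100\right) \left(-462\right) = \left(-3 + 100\right) \left(-462\right) = 97 \left(-462\right) = -44814$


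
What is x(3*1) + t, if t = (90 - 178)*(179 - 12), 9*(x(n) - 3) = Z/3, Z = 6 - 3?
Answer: -132236/9 ≈ -14693.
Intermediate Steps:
Z = 3
x(n) = 28/9 (x(n) = 3 + (3/3)/9 = 3 + (3*(⅓))/9 = 3 + (⅑)*1 = 3 + ⅑ = 28/9)
t = -14696 (t = -88*167 = -14696)
x(3*1) + t = 28/9 - 14696 = -132236/9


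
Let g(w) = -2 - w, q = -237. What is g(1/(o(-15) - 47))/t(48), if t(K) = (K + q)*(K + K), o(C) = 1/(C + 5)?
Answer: 233/2136456 ≈ 0.00010906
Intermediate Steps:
o(C) = 1/(5 + C)
t(K) = 2*K*(-237 + K) (t(K) = (K - 237)*(K + K) = (-237 + K)*(2*K) = 2*K*(-237 + K))
g(1/(o(-15) - 47))/t(48) = (-2 - 1/(1/(5 - 15) - 47))/((2*48*(-237 + 48))) = (-2 - 1/(1/(-10) - 47))/((2*48*(-189))) = (-2 - 1/(-1/10 - 47))/(-18144) = (-2 - 1/(-471/10))*(-1/18144) = (-2 - 1*(-10/471))*(-1/18144) = (-2 + 10/471)*(-1/18144) = -932/471*(-1/18144) = 233/2136456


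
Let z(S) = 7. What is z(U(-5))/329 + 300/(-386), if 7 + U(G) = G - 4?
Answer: -6857/9071 ≈ -0.75593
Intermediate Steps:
U(G) = -11 + G (U(G) = -7 + (G - 4) = -7 + (-4 + G) = -11 + G)
z(U(-5))/329 + 300/(-386) = 7/329 + 300/(-386) = 7*(1/329) + 300*(-1/386) = 1/47 - 150/193 = -6857/9071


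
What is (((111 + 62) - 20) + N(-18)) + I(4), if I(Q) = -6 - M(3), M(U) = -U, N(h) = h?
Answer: 132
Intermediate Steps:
I(Q) = -3 (I(Q) = -6 - (-1)*3 = -6 - 1*(-3) = -6 + 3 = -3)
(((111 + 62) - 20) + N(-18)) + I(4) = (((111 + 62) - 20) - 18) - 3 = ((173 - 20) - 18) - 3 = (153 - 18) - 3 = 135 - 3 = 132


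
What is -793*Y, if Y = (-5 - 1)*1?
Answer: 4758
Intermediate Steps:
Y = -6 (Y = -6*1 = -6)
-793*Y = -793*(-6) = 4758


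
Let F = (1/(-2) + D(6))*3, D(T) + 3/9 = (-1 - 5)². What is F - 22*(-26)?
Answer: 1355/2 ≈ 677.50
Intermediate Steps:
D(T) = 107/3 (D(T) = -⅓ + (-1 - 5)² = -⅓ + (-6)² = -⅓ + 36 = 107/3)
F = 211/2 (F = (1/(-2) + 107/3)*3 = (1*(-½) + 107/3)*3 = (-½ + 107/3)*3 = (211/6)*3 = 211/2 ≈ 105.50)
F - 22*(-26) = 211/2 - 22*(-26) = 211/2 + 572 = 1355/2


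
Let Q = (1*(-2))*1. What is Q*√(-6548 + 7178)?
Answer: -6*√70 ≈ -50.200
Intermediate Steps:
Q = -2 (Q = -2*1 = -2)
Q*√(-6548 + 7178) = -2*√(-6548 + 7178) = -6*√70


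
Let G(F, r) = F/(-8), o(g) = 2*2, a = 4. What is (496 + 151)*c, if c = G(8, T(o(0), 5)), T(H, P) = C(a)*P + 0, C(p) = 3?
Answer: -647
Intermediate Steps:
o(g) = 4
T(H, P) = 3*P (T(H, P) = 3*P + 0 = 3*P)
G(F, r) = -F/8 (G(F, r) = F*(-1/8) = -F/8)
c = -1 (c = -1/8*8 = -1)
(496 + 151)*c = (496 + 151)*(-1) = 647*(-1) = -647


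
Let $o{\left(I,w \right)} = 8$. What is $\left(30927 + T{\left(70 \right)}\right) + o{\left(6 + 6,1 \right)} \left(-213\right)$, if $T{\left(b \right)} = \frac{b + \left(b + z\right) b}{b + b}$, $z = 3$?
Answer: $29260$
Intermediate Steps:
$T{\left(b \right)} = \frac{b + b \left(3 + b\right)}{2 b}$ ($T{\left(b \right)} = \frac{b + \left(b + 3\right) b}{b + b} = \frac{b + \left(3 + b\right) b}{2 b} = \left(b + b \left(3 + b\right)\right) \frac{1}{2 b} = \frac{b + b \left(3 + b\right)}{2 b}$)
$\left(30927 + T{\left(70 \right)}\right) + o{\left(6 + 6,1 \right)} \left(-213\right) = \left(30927 + \left(2 + \frac{1}{2} \cdot 70\right)\right) + 8 \left(-213\right) = \left(30927 + \left(2 + 35\right)\right) - 1704 = \left(30927 + 37\right) - 1704 = 30964 - 1704 = 29260$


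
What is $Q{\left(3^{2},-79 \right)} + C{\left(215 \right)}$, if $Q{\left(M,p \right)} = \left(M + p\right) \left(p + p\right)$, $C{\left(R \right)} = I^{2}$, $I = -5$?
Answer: $11085$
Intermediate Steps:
$C{\left(R \right)} = 25$ ($C{\left(R \right)} = \left(-5\right)^{2} = 25$)
$Q{\left(M,p \right)} = 2 p \left(M + p\right)$ ($Q{\left(M,p \right)} = \left(M + p\right) 2 p = 2 p \left(M + p\right)$)
$Q{\left(3^{2},-79 \right)} + C{\left(215 \right)} = 2 \left(-79\right) \left(3^{2} - 79\right) + 25 = 2 \left(-79\right) \left(9 - 79\right) + 25 = 2 \left(-79\right) \left(-70\right) + 25 = 11060 + 25 = 11085$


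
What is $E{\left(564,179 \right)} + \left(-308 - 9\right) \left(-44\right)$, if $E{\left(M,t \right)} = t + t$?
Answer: $14306$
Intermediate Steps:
$E{\left(M,t \right)} = 2 t$
$E{\left(564,179 \right)} + \left(-308 - 9\right) \left(-44\right) = 2 \cdot 179 + \left(-308 - 9\right) \left(-44\right) = 358 - -13948 = 358 + 13948 = 14306$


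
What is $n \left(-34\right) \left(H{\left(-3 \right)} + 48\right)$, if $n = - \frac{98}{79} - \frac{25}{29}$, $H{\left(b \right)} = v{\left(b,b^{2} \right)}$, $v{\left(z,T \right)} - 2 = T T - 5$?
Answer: $\frac{20636028}{2291} \approx 9007.4$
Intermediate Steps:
$v{\left(z,T \right)} = -3 + T^{2}$ ($v{\left(z,T \right)} = 2 + \left(T T - 5\right) = 2 + \left(T^{2} - 5\right) = 2 + \left(-5 + T^{2}\right) = -3 + T^{2}$)
$H{\left(b \right)} = -3 + b^{4}$ ($H{\left(b \right)} = -3 + \left(b^{2}\right)^{2} = -3 + b^{4}$)
$n = - \frac{4817}{2291}$ ($n = \left(-98\right) \frac{1}{79} - \frac{25}{29} = - \frac{98}{79} - \frac{25}{29} = - \frac{4817}{2291} \approx -2.1026$)
$n \left(-34\right) \left(H{\left(-3 \right)} + 48\right) = \left(- \frac{4817}{2291}\right) \left(-34\right) \left(\left(-3 + \left(-3\right)^{4}\right) + 48\right) = \frac{163778 \left(\left(-3 + 81\right) + 48\right)}{2291} = \frac{163778 \left(78 + 48\right)}{2291} = \frac{163778}{2291} \cdot 126 = \frac{20636028}{2291}$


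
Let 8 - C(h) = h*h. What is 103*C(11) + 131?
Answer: -11508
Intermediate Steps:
C(h) = 8 - h² (C(h) = 8 - h*h = 8 - h²)
103*C(11) + 131 = 103*(8 - 1*11²) + 131 = 103*(8 - 1*121) + 131 = 103*(8 - 121) + 131 = 103*(-113) + 131 = -11639 + 131 = -11508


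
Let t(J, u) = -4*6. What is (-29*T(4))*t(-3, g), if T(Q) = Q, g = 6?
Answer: 2784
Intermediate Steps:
t(J, u) = -24
(-29*T(4))*t(-3, g) = -29*4*(-24) = -116*(-24) = 2784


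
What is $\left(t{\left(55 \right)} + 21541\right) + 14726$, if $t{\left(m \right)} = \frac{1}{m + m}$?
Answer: $\frac{3989371}{110} \approx 36267.0$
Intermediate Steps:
$t{\left(m \right)} = \frac{1}{2 m}$
$\left(t{\left(55 \right)} + 21541\right) + 14726 = \left(\frac{1}{2 \cdot 55} + 21541\right) + 14726 = \left(\frac{1}{2} \cdot \frac{1}{55} + 21541\right) + 14726 = \left(\frac{1}{110} + 21541\right) + 14726 = \frac{2369511}{110} + 14726 = \frac{3989371}{110}$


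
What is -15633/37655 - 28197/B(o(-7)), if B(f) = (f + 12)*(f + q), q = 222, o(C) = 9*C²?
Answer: -2894398/5685905 ≈ -0.50905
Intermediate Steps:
B(f) = (12 + f)*(222 + f) (B(f) = (f + 12)*(f + 222) = (12 + f)*(222 + f))
-15633/37655 - 28197/B(o(-7)) = -15633/37655 - 28197/(2664 + (9*(-7)²)² + 234*(9*(-7)²)) = -15633*1/37655 - 28197/(2664 + (9*49)² + 234*(9*49)) = -15633/37655 - 28197/(2664 + 441² + 234*441) = -15633/37655 - 28197/(2664 + 194481 + 103194) = -15633/37655 - 28197/300339 = -15633/37655 - 28197*1/300339 = -15633/37655 - 241/2567 = -2894398/5685905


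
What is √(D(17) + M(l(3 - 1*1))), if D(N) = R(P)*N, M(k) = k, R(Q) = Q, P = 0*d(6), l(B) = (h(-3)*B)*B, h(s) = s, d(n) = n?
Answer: 2*I*√3 ≈ 3.4641*I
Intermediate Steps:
l(B) = -3*B² (l(B) = (-3*B)*B = -3*B²)
P = 0 (P = 0*6 = 0)
D(N) = 0 (D(N) = 0*N = 0)
√(D(17) + M(l(3 - 1*1))) = √(0 - 3*(3 - 1*1)²) = √(0 - 3*(3 - 1)²) = √(0 - 3*2²) = √(0 - 3*4) = √(0 - 12) = √(-12) = 2*I*√3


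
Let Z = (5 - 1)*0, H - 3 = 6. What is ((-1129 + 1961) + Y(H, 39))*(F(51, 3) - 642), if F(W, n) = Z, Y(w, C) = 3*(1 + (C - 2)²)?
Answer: -3172764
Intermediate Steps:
H = 9 (H = 3 + 6 = 9)
Z = 0 (Z = 4*0 = 0)
Y(w, C) = 3 + 3*(-2 + C)² (Y(w, C) = 3*(1 + (-2 + C)²) = 3 + 3*(-2 + C)²)
F(W, n) = 0
((-1129 + 1961) + Y(H, 39))*(F(51, 3) - 642) = ((-1129 + 1961) + (3 + 3*(-2 + 39)²))*(0 - 642) = (832 + (3 + 3*37²))*(-642) = (832 + (3 + 3*1369))*(-642) = (832 + (3 + 4107))*(-642) = (832 + 4110)*(-642) = 4942*(-642) = -3172764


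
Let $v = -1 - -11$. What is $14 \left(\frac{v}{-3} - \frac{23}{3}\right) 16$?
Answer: $-2464$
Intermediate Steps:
$v = 10$ ($v = -1 + 11 = 10$)
$14 \left(\frac{v}{-3} - \frac{23}{3}\right) 16 = 14 \left(\frac{10}{-3} - \frac{23}{3}\right) 16 = 14 \left(10 \left(- \frac{1}{3}\right) - \frac{23}{3}\right) 16 = 14 \left(- \frac{10}{3} - \frac{23}{3}\right) 16 = 14 \left(-11\right) 16 = \left(-154\right) 16 = -2464$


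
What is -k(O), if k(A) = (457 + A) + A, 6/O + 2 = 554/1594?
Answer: -197435/439 ≈ -449.74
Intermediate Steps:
O = -1594/439 (O = 6/(-2 + 554/1594) = 6/(-2 + 554*(1/1594)) = 6/(-2 + 277/797) = 6/(-1317/797) = 6*(-797/1317) = -1594/439 ≈ -3.6310)
k(A) = 457 + 2*A
-k(O) = -(457 + 2*(-1594/439)) = -(457 - 3188/439) = -1*197435/439 = -197435/439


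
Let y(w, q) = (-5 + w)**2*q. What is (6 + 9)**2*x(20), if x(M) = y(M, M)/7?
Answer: 1012500/7 ≈ 1.4464e+5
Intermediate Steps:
y(w, q) = q*(-5 + w)**2
x(M) = M*(-5 + M)**2/7 (x(M) = (M*(-5 + M)**2)/7 = (M*(-5 + M)**2)*(1/7) = M*(-5 + M)**2/7)
(6 + 9)**2*x(20) = (6 + 9)**2*((1/7)*20*(-5 + 20)**2) = 15**2*((1/7)*20*15**2) = 225*((1/7)*20*225) = 225*(4500/7) = 1012500/7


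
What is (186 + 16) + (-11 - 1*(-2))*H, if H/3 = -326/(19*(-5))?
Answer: 10388/95 ≈ 109.35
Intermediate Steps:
H = 978/95 (H = 3*(-326/(19*(-5))) = 3*(-326/(-95)) = 3*(-326*(-1/95)) = 3*(326/95) = 978/95 ≈ 10.295)
(186 + 16) + (-11 - 1*(-2))*H = (186 + 16) + (-11 - 1*(-2))*(978/95) = 202 + (-11 + 2)*(978/95) = 202 - 9*978/95 = 202 - 8802/95 = 10388/95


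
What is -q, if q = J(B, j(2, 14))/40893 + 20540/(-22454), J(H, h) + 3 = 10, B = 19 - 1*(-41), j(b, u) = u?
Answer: 419892521/459105711 ≈ 0.91459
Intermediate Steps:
B = 60 (B = 19 + 41 = 60)
J(H, h) = 7 (J(H, h) = -3 + 10 = 7)
q = -419892521/459105711 (q = 7/40893 + 20540/(-22454) = 7*(1/40893) + 20540*(-1/22454) = 7/40893 - 10270/11227 = -419892521/459105711 ≈ -0.91459)
-q = -1*(-419892521/459105711) = 419892521/459105711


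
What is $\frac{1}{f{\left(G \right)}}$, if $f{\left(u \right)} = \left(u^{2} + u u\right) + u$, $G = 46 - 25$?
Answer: $\frac{1}{903} \approx 0.0011074$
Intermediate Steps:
$G = 21$
$f{\left(u \right)} = u + 2 u^{2}$ ($f{\left(u \right)} = \left(u^{2} + u^{2}\right) + u = 2 u^{2} + u = u + 2 u^{2}$)
$\frac{1}{f{\left(G \right)}} = \frac{1}{21 \left(1 + 2 \cdot 21\right)} = \frac{1}{21 \left(1 + 42\right)} = \frac{1}{21 \cdot 43} = \frac{1}{903}$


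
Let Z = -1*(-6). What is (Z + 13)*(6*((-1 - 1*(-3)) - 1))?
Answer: 114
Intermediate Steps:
Z = 6
(Z + 13)*(6*((-1 - 1*(-3)) - 1)) = (6 + 13)*(6*((-1 - 1*(-3)) - 1)) = 19*(6*((-1 + 3) - 1)) = 19*(6*(2 - 1)) = 19*(6*1) = 19*6 = 114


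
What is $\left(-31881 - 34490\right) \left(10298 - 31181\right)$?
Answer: $1386025593$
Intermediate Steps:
$\left(-31881 - 34490\right) \left(10298 - 31181\right) = \left(-66371\right) \left(-20883\right) = 1386025593$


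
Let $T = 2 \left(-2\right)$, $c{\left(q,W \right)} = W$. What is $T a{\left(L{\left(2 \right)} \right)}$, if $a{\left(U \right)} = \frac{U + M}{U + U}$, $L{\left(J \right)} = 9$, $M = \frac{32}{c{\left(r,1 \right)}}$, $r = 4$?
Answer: $- \frac{82}{9} \approx -9.1111$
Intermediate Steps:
$M = 32$ ($M = \frac{32}{1} = 32 \cdot 1 = 32$)
$T = -4$
$a{\left(U \right)} = \frac{32 + U}{2 U}$ ($a{\left(U \right)} = \frac{U + 32}{U + U} = \frac{32 + U}{2 U}$)
$T a{\left(L{\left(2 \right)} \right)} = - 4 \frac{32 + 9}{2 \cdot 9} = - 4 \cdot \frac{1}{2} \cdot \frac{1}{9} \cdot 41 = \left(-4\right) \frac{41}{18} = - \frac{82}{9}$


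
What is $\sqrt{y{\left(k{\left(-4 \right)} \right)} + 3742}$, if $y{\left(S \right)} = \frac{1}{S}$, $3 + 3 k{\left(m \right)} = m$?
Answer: $\frac{\sqrt{183337}}{7} \approx 61.168$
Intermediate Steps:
$k{\left(m \right)} = -1 + \frac{m}{3}$
$\sqrt{y{\left(k{\left(-4 \right)} \right)} + 3742} = \sqrt{\frac{1}{-1 + \frac{1}{3} \left(-4\right)} + 3742} = \sqrt{\frac{1}{-1 - \frac{4}{3}} + 3742} = \sqrt{\frac{1}{- \frac{7}{3}} + 3742} = \sqrt{- \frac{3}{7} + 3742} = \sqrt{\frac{26191}{7}} = \frac{\sqrt{183337}}{7}$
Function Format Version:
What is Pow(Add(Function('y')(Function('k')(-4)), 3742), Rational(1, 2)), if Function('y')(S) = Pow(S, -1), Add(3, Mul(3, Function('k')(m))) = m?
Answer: Mul(Rational(1, 7), Pow(183337, Rational(1, 2))) ≈ 61.168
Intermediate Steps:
Function('k')(m) = Add(-1, Mul(Rational(1, 3), m))
Pow(Add(Function('y')(Function('k')(-4)), 3742), Rational(1, 2)) = Pow(Add(Pow(Add(-1, Mul(Rational(1, 3), -4)), -1), 3742), Rational(1, 2)) = Pow(Add(Pow(Add(-1, Rational(-4, 3)), -1), 3742), Rational(1, 2)) = Pow(Add(Pow(Rational(-7, 3), -1), 3742), Rational(1, 2)) = Pow(Add(Rational(-3, 7), 3742), Rational(1, 2)) = Pow(Rational(26191, 7), Rational(1, 2)) = Mul(Rational(1, 7), Pow(183337, Rational(1, 2)))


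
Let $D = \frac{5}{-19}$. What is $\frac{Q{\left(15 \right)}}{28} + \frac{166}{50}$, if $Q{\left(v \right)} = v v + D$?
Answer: $\frac{10779}{950} \approx 11.346$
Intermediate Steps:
$D = - \frac{5}{19}$ ($D = 5 \left(- \frac{1}{19}\right) = - \frac{5}{19} \approx -0.26316$)
$Q{\left(v \right)} = - \frac{5}{19} + v^{2}$ ($Q{\left(v \right)} = v v - \frac{5}{19} = v^{2} - \frac{5}{19} = - \frac{5}{19} + v^{2}$)
$\frac{Q{\left(15 \right)}}{28} + \frac{166}{50} = \frac{- \frac{5}{19} + 15^{2}}{28} + \frac{166}{50} = \left(- \frac{5}{19} + 225\right) \frac{1}{28} + 166 \cdot \frac{1}{50} = \frac{4270}{19} \cdot \frac{1}{28} + \frac{83}{25} = \frac{305}{38} + \frac{83}{25} = \frac{10779}{950}$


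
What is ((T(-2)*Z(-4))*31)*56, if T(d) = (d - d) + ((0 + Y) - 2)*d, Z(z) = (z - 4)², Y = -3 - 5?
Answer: 2222080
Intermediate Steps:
Y = -8
Z(z) = (-4 + z)²
T(d) = -10*d (T(d) = (d - d) + ((0 - 8) - 2)*d = 0 + (-8 - 2)*d = 0 - 10*d = -10*d)
((T(-2)*Z(-4))*31)*56 = (((-10*(-2))*(-4 - 4)²)*31)*56 = ((20*(-8)²)*31)*56 = ((20*64)*31)*56 = (1280*31)*56 = 39680*56 = 2222080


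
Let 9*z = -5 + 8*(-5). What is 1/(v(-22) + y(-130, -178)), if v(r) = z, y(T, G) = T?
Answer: -1/135 ≈ -0.0074074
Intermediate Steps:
z = -5 (z = (-5 + 8*(-5))/9 = (-5 - 40)/9 = (⅑)*(-45) = -5)
v(r) = -5
1/(v(-22) + y(-130, -178)) = 1/(-5 - 130) = 1/(-135) = -1/135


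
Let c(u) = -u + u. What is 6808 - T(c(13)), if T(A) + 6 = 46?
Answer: 6768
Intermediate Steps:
c(u) = 0
T(A) = 40 (T(A) = -6 + 46 = 40)
6808 - T(c(13)) = 6808 - 1*40 = 6808 - 40 = 6768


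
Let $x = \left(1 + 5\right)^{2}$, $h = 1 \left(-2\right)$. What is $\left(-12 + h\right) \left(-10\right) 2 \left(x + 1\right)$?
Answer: $10360$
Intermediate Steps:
$h = -2$
$x = 36$ ($x = 6^{2} = 36$)
$\left(-12 + h\right) \left(-10\right) 2 \left(x + 1\right) = \left(-12 - 2\right) \left(-10\right) 2 \left(36 + 1\right) = \left(-14\right) \left(-10\right) 2 \cdot 37 = 140 \cdot 74 = 10360$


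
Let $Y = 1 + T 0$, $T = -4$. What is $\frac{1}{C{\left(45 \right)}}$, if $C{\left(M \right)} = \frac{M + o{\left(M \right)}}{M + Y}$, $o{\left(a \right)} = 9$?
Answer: $\frac{23}{27} \approx 0.85185$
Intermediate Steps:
$Y = 1$ ($Y = 1 - 0 = 1 + 0 = 1$)
$C{\left(M \right)} = \frac{9 + M}{1 + M}$ ($C{\left(M \right)} = \frac{M + 9}{M + 1} = \frac{9 + M}{1 + M}$)
$\frac{1}{C{\left(45 \right)}} = \frac{1}{\frac{1}{1 + 45} \left(9 + 45\right)} = \frac{1}{\frac{1}{46} \cdot 54} = \frac{1}{\frac{27}{23}} = \frac{23}{27}$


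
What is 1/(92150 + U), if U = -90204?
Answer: 1/1946 ≈ 0.00051387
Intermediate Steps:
1/(92150 + U) = 1/(92150 - 90204) = 1/1946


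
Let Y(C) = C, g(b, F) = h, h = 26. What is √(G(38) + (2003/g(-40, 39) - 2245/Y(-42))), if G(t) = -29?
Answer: √7564011/273 ≈ 10.074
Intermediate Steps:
g(b, F) = 26
√(G(38) + (2003/g(-40, 39) - 2245/Y(-42))) = √(-29 + (2003/26 - 2245/(-42))) = √(-29 + (2003*(1/26) - 2245*(-1/42))) = √(-29 + (2003/26 + 2245/42)) = √(-29 + 35624/273) = √(27707/273) = √7564011/273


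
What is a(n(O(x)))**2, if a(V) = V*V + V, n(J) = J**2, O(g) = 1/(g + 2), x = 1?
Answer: 100/6561 ≈ 0.015242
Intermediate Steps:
O(g) = 1/(2 + g)
a(V) = V + V**2 (a(V) = V**2 + V = V + V**2)
a(n(O(x)))**2 = ((1/(2 + 1))**2*(1 + (1/(2 + 1))**2))**2 = ((1/3)**2*(1 + (1/3)**2))**2 = ((1 + 1/9)/9)**2 = ((1/9)*(10/9))**2 = (10/81)**2 = 100/6561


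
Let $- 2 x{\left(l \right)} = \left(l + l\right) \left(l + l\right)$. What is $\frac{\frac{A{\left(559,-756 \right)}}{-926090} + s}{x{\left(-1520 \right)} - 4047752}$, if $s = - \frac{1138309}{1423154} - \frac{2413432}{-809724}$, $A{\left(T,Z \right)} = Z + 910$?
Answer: $- \frac{26443843909199917}{105124995661486374748560} \approx -2.5155 \cdot 10^{-7}$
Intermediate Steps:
$A{\left(T,Z \right)} = 910 + Z$
$x{\left(l \right)} = - 2 l^{2}$ ($x{\left(l \right)} = - \frac{\left(l + l\right) \left(l + l\right)}{2} = - \frac{2 l 2 l}{2} = - \frac{4 l^{2}}{2} = - 2 l^{2}$)
$s = \frac{628242321953}{288090487374}$ ($s = \left(-1138309\right) \frac{1}{1423154} - - \frac{603358}{202431} = - \frac{1138309}{1423154} + \frac{603358}{202431} = \frac{628242321953}{288090487374} \approx 2.1807$)
$\frac{\frac{A{\left(559,-756 \right)}}{-926090} + s}{x{\left(-1520 \right)} - 4047752} = \frac{\frac{910 - 756}{-926090} + \frac{628242321953}{288090487374}}{- 2 \left(-1520\right)^{2} - 4047752} = \frac{154 \left(- \frac{1}{926090}\right) + \frac{628242321953}{288090487374}}{\left(-2\right) 2310400 - 4047752} = \frac{- \frac{7}{42095} + \frac{628242321953}{288090487374}}{-4620800 - 4047752} = \frac{26443843909199917}{12127169066008530 \left(-8668552\right)} = \frac{26443843909199917}{12127169066008530} \left(- \frac{1}{8668552}\right) = - \frac{26443843909199917}{105124995661486374748560}$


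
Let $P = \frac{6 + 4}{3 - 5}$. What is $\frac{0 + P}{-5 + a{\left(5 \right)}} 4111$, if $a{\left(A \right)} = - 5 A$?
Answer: $\frac{4111}{6} \approx 685.17$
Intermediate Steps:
$P = -5$ ($P = \frac{10}{-2} = 10 \left(- \frac{1}{2}\right) = -5$)
$\frac{0 + P}{-5 + a{\left(5 \right)}} 4111 = \frac{0 - 5}{-5 - 25} \cdot 4111 = - \frac{5}{-5 - 25} \cdot 4111 = - \frac{5}{-30} \cdot 4111 = \left(-5\right) \left(- \frac{1}{30}\right) 4111 = \frac{1}{6} \cdot 4111 = \frac{4111}{6}$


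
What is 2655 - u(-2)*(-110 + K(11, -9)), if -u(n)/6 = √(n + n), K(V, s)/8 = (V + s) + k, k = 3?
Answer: 2655 - 840*I ≈ 2655.0 - 840.0*I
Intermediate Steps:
K(V, s) = 24 + 8*V + 8*s (K(V, s) = 8*((V + s) + 3) = 8*(3 + V + s) = 24 + 8*V + 8*s)
u(n) = -6*√2*√n (u(n) = -6*√(n + n) = -6*√2*√n)
2655 - u(-2)*(-110 + K(11, -9)) = 2655 - (-6*√2*√(-2))*(-110 + (24 + 8*11 + 8*(-9))) = 2655 - (-6*√2*I*√2)*(-110 + (24 + 88 - 72)) = 2655 - (-12*I)*(-110 + 40) = 2655 - (-12*I)*(-70) = 2655 - 840*I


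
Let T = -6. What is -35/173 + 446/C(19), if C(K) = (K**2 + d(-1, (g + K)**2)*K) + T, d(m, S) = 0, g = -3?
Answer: 64733/61415 ≈ 1.0540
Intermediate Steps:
C(K) = -6 + K**2 (C(K) = (K**2 + 0*K) - 6 = (K**2 + 0) - 6 = K**2 - 6 = -6 + K**2)
-35/173 + 446/C(19) = -35/173 + 446/(-6 + 19**2) = -35*1/173 + 446/(-6 + 361) = -35/173 + 446/355 = 64733/61415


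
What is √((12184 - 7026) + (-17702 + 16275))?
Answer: √3731 ≈ 61.082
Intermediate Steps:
√((12184 - 7026) + (-17702 + 16275)) = √(5158 - 1427) = √3731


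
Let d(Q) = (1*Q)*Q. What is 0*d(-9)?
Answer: 0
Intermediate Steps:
d(Q) = Q**2 (d(Q) = Q*Q = Q**2)
0*d(-9) = 0*(-9)**2 = 0*81 = 0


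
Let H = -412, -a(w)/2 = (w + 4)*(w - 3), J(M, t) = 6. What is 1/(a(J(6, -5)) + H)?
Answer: -1/472 ≈ -0.0021186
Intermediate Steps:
a(w) = -2*(-3 + w)*(4 + w) (a(w) = -2*(w + 4)*(w - 3) = -2*(4 + w)*(-3 + w) = -2*(-3 + w)*(4 + w))
1/(a(J(6, -5)) + H) = 1/((24 - 2*6 - 2*6²) - 412) = 1/((24 - 12 - 2*36) - 412) = 1/((24 - 12 - 72) - 412) = 1/(-60 - 412) = 1/(-472) = -1/472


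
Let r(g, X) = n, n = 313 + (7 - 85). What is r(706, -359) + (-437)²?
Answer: 191204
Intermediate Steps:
n = 235 (n = 313 - 78 = 235)
r(g, X) = 235
r(706, -359) + (-437)² = 235 + (-437)² = 235 + 190969 = 191204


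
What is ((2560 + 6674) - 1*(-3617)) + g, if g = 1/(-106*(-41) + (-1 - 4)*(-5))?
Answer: 56171722/4371 ≈ 12851.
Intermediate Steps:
g = 1/4371 (g = 1/(4346 - 5*(-5)) = 1/(4346 + 25) = 1/4371 ≈ 0.00022878)
((2560 + 6674) - 1*(-3617)) + g = ((2560 + 6674) - 1*(-3617)) + 1/4371 = (9234 + 3617) + 1/4371 = 12851 + 1/4371 = 56171722/4371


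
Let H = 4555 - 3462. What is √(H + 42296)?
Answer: 3*√4821 ≈ 208.30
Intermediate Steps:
H = 1093
√(H + 42296) = √(1093 + 42296) = √43389 = 3*√4821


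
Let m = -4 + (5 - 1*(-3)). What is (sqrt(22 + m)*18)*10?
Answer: 180*sqrt(26) ≈ 917.82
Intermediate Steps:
m = 4 (m = -4 + (5 + 3) = -4 + 8 = 4)
(sqrt(22 + m)*18)*10 = (sqrt(22 + 4)*18)*10 = (sqrt(26)*18)*10 = (18*sqrt(26))*10 = 180*sqrt(26)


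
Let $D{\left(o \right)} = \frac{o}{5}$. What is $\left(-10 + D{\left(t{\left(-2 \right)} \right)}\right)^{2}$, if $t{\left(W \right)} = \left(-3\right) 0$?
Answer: $100$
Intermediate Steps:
$t{\left(W \right)} = 0$
$D{\left(o \right)} = \frac{o}{5}$ ($D{\left(o \right)} = o \frac{1}{5} = \frac{o}{5}$)
$\left(-10 + D{\left(t{\left(-2 \right)} \right)}\right)^{2} = \left(-10 + \frac{1}{5} \cdot 0\right)^{2} = \left(-10 + 0\right)^{2} = \left(-10\right)^{2} = 100$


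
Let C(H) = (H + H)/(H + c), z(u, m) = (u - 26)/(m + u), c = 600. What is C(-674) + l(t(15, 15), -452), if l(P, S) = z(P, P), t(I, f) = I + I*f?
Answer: 165719/8880 ≈ 18.662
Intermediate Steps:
z(u, m) = (-26 + u)/(m + u)
C(H) = 2*H/(600 + H) (C(H) = (H + H)/(H + 600) = (2*H)/(600 + H) = 2*H/(600 + H))
l(P, S) = (-26 + P)/(2*P) (l(P, S) = (-26 + P)/(P + P) = (-26 + P)/((2*P)) = (1/(2*P))*(-26 + P) = (-26 + P)/(2*P))
C(-674) + l(t(15, 15), -452) = 2*(-674)/(600 - 674) + (-26 + 15*(1 + 15))/(2*((15*(1 + 15)))) = 2*(-674)/(-74) + (-26 + 15*16)/(2*((15*16))) = 2*(-674)*(-1/74) + (½)*(-26 + 240)/240 = 674/37 + (½)*(1/240)*214 = 674/37 + 107/240 = 165719/8880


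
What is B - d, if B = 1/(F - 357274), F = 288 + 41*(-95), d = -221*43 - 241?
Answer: 3516424463/360881 ≈ 9744.0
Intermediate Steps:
d = -9744 (d = -9503 - 241 = -9744)
F = -3607 (F = 288 - 3895 = -3607)
B = -1/360881 (B = 1/(-3607 - 357274) = 1/(-360881) = -1/360881 ≈ -2.7710e-6)
B - d = -1/360881 - 1*(-9744) = -1/360881 + 9744 = 3516424463/360881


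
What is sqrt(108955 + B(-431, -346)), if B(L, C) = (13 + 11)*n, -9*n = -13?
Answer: sqrt(980907)/3 ≈ 330.14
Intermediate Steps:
n = 13/9 (n = -1/9*(-13) = 13/9 ≈ 1.4444)
B(L, C) = 104/3 (B(L, C) = (13 + 11)*(13/9) = 24*(13/9) = 104/3)
sqrt(108955 + B(-431, -346)) = sqrt(108955 + 104/3) = sqrt(326969/3) = sqrt(980907)/3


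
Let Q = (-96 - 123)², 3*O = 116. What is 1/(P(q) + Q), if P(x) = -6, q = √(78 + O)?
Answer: 1/47955 ≈ 2.0853e-5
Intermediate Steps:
O = 116/3 (O = (⅓)*116 = 116/3 ≈ 38.667)
q = 5*√42/3 (q = √(78 + 116/3) = √(350/3) = 5*√42/3 ≈ 10.801)
Q = 47961 (Q = (-219)² = 47961)
1/(P(q) + Q) = 1/(-6 + 47961) = 1/47955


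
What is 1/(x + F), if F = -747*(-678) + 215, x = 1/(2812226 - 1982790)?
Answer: 829436/420259461917 ≈ 1.9736e-6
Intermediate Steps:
x = 1/829436 ≈ 1.2056e-6
F = 506681 (F = 506466 + 215 = 506681)
1/(x + F) = 1/(1/829436 + 506681) = 1/(420259461917/829436) = 829436/420259461917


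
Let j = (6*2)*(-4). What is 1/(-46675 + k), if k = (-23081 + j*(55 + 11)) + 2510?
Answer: -1/70414 ≈ -1.4202e-5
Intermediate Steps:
j = -48 (j = 12*(-4) = -48)
k = -23739 (k = (-23081 - 48*(55 + 11)) + 2510 = (-23081 - 48*66) + 2510 = (-23081 - 3168) + 2510 = -26249 + 2510 = -23739)
1/(-46675 + k) = 1/(-46675 - 23739) = 1/(-70414) = -1/70414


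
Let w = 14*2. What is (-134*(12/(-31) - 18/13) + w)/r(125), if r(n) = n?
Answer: 21392/10075 ≈ 2.1233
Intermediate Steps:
w = 28
(-134*(12/(-31) - 18/13) + w)/r(125) = (-134*(12/(-31) - 18/13) + 28)/125 = (-134*(12*(-1/31) - 18*1/13) + 28)*(1/125) = (-134*(-12/31 - 18/13) + 28)*(1/125) = (-134*(-714/403) + 28)*(1/125) = (95676/403 + 28)*(1/125) = (106960/403)*(1/125) = 21392/10075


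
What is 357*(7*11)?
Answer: 27489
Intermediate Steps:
357*(7*11) = 357*77 = 27489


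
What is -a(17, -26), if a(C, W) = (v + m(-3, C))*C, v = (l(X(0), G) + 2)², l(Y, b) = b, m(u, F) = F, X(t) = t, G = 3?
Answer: -714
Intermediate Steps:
v = 25 (v = (3 + 2)² = 5² = 25)
a(C, W) = C*(25 + C) (a(C, W) = (25 + C)*C = C*(25 + C))
-a(17, -26) = -17*(25 + 17) = -17*42 = -1*714 = -714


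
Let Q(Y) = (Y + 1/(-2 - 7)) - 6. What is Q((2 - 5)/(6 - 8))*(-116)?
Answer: 4814/9 ≈ 534.89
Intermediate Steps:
Q(Y) = -55/9 + Y (Q(Y) = (Y + 1/(-9)) - 6 = (Y - ⅑) - 6 = (-⅑ + Y) - 6 = -55/9 + Y)
Q((2 - 5)/(6 - 8))*(-116) = (-55/9 + (2 - 5)/(6 - 8))*(-116) = (-55/9 - 3/(-2))*(-116) = (-55/9 - 3*(-½))*(-116) = (-55/9 + 3/2)*(-116) = -83/18*(-116) = 4814/9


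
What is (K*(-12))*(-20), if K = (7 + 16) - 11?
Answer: 2880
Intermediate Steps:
K = 12 (K = 23 - 11 = 12)
(K*(-12))*(-20) = (12*(-12))*(-20) = -144*(-20) = 2880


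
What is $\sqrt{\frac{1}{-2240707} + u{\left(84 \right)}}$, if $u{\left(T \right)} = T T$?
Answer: $\frac{\sqrt{35426538016853837}}{2240707} \approx 84.0$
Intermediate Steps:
$u{\left(T \right)} = T^{2}$
$\sqrt{\frac{1}{-2240707} + u{\left(84 \right)}} = \sqrt{\frac{1}{-2240707} + 84^{2}} = \sqrt{- \frac{1}{2240707} + 7056} = \sqrt{\frac{15810428591}{2240707}} = \frac{\sqrt{35426538016853837}}{2240707}$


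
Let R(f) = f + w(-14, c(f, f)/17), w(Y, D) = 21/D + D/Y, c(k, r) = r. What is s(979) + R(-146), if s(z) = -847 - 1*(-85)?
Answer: -15807417/17374 ≈ -909.83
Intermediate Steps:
s(z) = -762 (s(z) = -847 + 85 = -762)
R(f) = 357/f + 237*f/238 (R(f) = f + (21/((f/17)) + (f/17)/(-14)) = f + (21/((f*(1/17))) + (f*(1/17))*(-1/14)) = f + (21/((f/17)) + (f/17)*(-1/14)) = f + (21*(17/f) - f/238) = f + (357/f - f/238) = 357/f + 237*f/238)
s(979) + R(-146) = -762 + (357/(-146) + (237/238)*(-146)) = -762 + (357*(-1/146) - 17301/119) = -762 + (-357/146 - 17301/119) = -762 - 2568429/17374 = -15807417/17374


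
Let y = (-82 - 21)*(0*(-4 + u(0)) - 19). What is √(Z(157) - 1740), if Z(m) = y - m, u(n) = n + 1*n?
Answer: 2*√15 ≈ 7.7460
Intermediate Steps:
u(n) = 2*n (u(n) = n + n = 2*n)
y = 1957 (y = (-82 - 21)*(0*(-4 + 2*0) - 19) = -103*(0*(-4 + 0) - 19) = -103*(0*(-4) - 19) = -103*(0 - 19) = -103*(-19) = 1957)
Z(m) = 1957 - m
√(Z(157) - 1740) = √((1957 - 1*157) - 1740) = √((1957 - 157) - 1740) = √(1800 - 1740) = √60 = 2*√15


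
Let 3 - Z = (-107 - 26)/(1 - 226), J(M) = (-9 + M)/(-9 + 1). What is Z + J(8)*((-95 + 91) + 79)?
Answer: 21211/1800 ≈ 11.784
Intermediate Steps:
J(M) = 9/8 - M/8 (J(M) = (-9 + M)/(-8) = (-9 + M)*(-1/8) = 9/8 - M/8)
Z = 542/225 (Z = 3 - (-107 - 26)/(1 - 226) = 3 - (-133)/(-225) = 3 - (-133)*(-1)/225 = 3 - 1*133/225 = 3 - 133/225 = 542/225 ≈ 2.4089)
Z + J(8)*((-95 + 91) + 79) = 542/225 + (9/8 - 1/8*8)*((-95 + 91) + 79) = 542/225 + (9/8 - 1)*(-4 + 79) = 542/225 + (1/8)*75 = 542/225 + 75/8 = 21211/1800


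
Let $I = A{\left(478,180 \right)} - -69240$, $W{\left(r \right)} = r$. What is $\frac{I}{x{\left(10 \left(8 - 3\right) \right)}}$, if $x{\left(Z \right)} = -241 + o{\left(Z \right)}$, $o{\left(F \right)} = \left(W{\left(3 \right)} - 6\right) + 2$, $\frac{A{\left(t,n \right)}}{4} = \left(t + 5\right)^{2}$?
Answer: $- \frac{501198}{121} \approx -4142.1$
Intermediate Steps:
$A{\left(t,n \right)} = 4 \left(5 + t\right)^{2}$ ($A{\left(t,n \right)} = 4 \left(t + 5\right)^{2} = 4 \left(5 + t\right)^{2}$)
$o{\left(F \right)} = -1$ ($o{\left(F \right)} = \left(3 - 6\right) + 2 = -3 + 2 = -1$)
$x{\left(Z \right)} = -242$ ($x{\left(Z \right)} = -241 - 1 = -242$)
$I = 1002396$ ($I = 4 \left(5 + 478\right)^{2} - -69240 = 4 \cdot 483^{2} + 69240 = 4 \cdot 233289 + 69240 = 933156 + 69240 = 1002396$)
$\frac{I}{x{\left(10 \left(8 - 3\right) \right)}} = \frac{1002396}{-242} = 1002396 \left(- \frac{1}{242}\right) = - \frac{501198}{121}$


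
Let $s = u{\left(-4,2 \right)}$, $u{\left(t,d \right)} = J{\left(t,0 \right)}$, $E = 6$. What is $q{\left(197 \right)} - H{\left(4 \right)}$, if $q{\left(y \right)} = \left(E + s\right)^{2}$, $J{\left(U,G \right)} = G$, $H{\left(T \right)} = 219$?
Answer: $-183$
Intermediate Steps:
$u{\left(t,d \right)} = 0$
$s = 0$
$q{\left(y \right)} = 36$ ($q{\left(y \right)} = \left(6 + 0\right)^{2} = 6^{2} = 36$)
$q{\left(197 \right)} - H{\left(4 \right)} = 36 - 219 = -183$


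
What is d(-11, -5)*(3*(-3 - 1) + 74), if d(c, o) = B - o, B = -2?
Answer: 186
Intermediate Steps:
d(c, o) = -2 - o
d(-11, -5)*(3*(-3 - 1) + 74) = (-2 - 1*(-5))*(3*(-3 - 1) + 74) = (-2 + 5)*(3*(-4) + 74) = 3*(-12 + 74) = 3*62 = 186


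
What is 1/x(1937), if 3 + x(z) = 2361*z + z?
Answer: 1/4575191 ≈ 2.1857e-7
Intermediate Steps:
x(z) = -3 + 2362*z (x(z) = -3 + (2361*z + z) = -3 + 2362*z)
1/x(1937) = 1/(-3 + 2362*1937) = 1/(-3 + 4575194) = 1/4575191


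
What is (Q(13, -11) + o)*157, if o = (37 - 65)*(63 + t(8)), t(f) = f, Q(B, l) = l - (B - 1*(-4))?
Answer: -316512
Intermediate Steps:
Q(B, l) = -4 + l - B (Q(B, l) = l - (B + 4) = l - (4 + B) = l + (-4 - B) = -4 + l - B)
o = -1988 (o = (37 - 65)*(63 + 8) = -28*71 = -1988)
(Q(13, -11) + o)*157 = ((-4 - 11 - 1*13) - 1988)*157 = ((-4 - 11 - 13) - 1988)*157 = (-28 - 1988)*157 = -2016*157 = -316512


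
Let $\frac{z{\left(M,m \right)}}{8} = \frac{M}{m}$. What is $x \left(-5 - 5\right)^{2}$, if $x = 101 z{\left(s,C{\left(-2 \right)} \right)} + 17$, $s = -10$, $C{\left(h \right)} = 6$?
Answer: $- \frac{398900}{3} \approx -1.3297 \cdot 10^{5}$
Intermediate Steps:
$z{\left(M,m \right)} = \frac{8 M}{m}$ ($z{\left(M,m \right)} = 8 \frac{M}{m} = \frac{8 M}{m}$)
$x = - \frac{3989}{3}$ ($x = 101 \cdot 8 \left(-10\right) \frac{1}{6} + 17 = 101 \left(- \frac{40}{3}\right) + 17 = - \frac{4040}{3} + 17 = - \frac{3989}{3} \approx -1329.7$)
$x \left(-5 - 5\right)^{2} = - \frac{3989 \left(-5 - 5\right)^{2}}{3} = - \frac{3989 \left(-10\right)^{2}}{3} = \left(- \frac{3989}{3}\right) 100 = - \frac{398900}{3}$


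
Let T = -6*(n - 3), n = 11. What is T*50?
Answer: -2400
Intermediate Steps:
T = -48 (T = -6*(11 - 3) = -6*8 = -48)
T*50 = -48*50 = -2400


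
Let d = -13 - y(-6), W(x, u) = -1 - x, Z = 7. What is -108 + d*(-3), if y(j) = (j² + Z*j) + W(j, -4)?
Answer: -72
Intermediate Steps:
y(j) = -1 + j² + 6*j (y(j) = (j² + 7*j) + (-1 - j) = -1 + j² + 6*j)
d = -12 (d = -13 - (-1 + (-6)² + 6*(-6)) = -13 - (-1 + 36 - 36) = -13 - 1*(-1) = -13 + 1 = -12)
-108 + d*(-3) = -108 - 12*(-3) = -108 + 36 = -72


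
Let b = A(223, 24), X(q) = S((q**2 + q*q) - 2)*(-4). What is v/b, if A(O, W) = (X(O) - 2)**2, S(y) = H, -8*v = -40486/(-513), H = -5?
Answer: -20243/664848 ≈ -0.030448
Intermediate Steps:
v = -20243/2052 (v = -(-20243)/(4*(-513)) = -(-20243)*(-1)/(4*513) = -1/8*40486/513 = -20243/2052 ≈ -9.8650)
S(y) = -5
X(q) = 20 (X(q) = -5*(-4) = 20)
A(O, W) = 324 (A(O, W) = (20 - 2)**2 = 18**2 = 324)
b = 324
v/b = -20243/2052/324 = -20243/2052*1/324 = -20243/664848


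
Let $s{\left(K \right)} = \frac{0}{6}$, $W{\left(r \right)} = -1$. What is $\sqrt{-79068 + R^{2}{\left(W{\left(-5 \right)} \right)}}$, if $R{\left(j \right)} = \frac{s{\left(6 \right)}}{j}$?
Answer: $2 i \sqrt{19767} \approx 281.19 i$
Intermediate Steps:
$s{\left(K \right)} = 0$ ($s{\left(K \right)} = 0 \cdot \frac{1}{6} = 0$)
$R{\left(j \right)} = 0$ ($R{\left(j \right)} = \frac{0}{j} = 0$)
$\sqrt{-79068 + R^{2}{\left(W{\left(-5 \right)} \right)}} = \sqrt{-79068 + 0^{2}} = \sqrt{-79068 + 0} = \sqrt{-79068} = 2 i \sqrt{19767}$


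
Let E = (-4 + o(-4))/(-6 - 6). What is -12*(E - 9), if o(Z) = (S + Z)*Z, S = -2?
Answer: 128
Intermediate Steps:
o(Z) = Z*(-2 + Z) (o(Z) = (-2 + Z)*Z = Z*(-2 + Z))
E = -5/3 (E = (-4 - 4*(-2 - 4))/(-6 - 6) = (-4 - 4*(-6))/(-12) = (-4 + 24)*(-1/12) = 20*(-1/12) = -5/3 ≈ -1.6667)
-12*(E - 9) = -12*(-5/3 - 9) = -12*(-32/3) = 128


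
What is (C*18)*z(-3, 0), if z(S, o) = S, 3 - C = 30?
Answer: 1458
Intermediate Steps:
C = -27 (C = 3 - 1*30 = 3 - 30 = -27)
(C*18)*z(-3, 0) = -27*18*(-3) = -486*(-3) = 1458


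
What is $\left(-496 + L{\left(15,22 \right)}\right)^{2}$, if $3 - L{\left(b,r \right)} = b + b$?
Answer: $273529$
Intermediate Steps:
$L{\left(b,r \right)} = 3 - 2 b$ ($L{\left(b,r \right)} = 3 - \left(b + b\right) = 3 - 2 b$)
$\left(-496 + L{\left(15,22 \right)}\right)^{2} = \left(-496 + \left(3 - 30\right)\right)^{2} = \left(-496 - 27\right)^{2} = \left(-523\right)^{2} = 273529$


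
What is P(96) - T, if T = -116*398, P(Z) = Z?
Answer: 46264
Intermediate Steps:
T = -46168
P(96) - T = 96 - 1*(-46168) = 96 + 46168 = 46264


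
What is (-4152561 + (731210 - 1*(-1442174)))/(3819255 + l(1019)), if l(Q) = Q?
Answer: -1979177/3820274 ≈ -0.51807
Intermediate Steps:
(-4152561 + (731210 - 1*(-1442174)))/(3819255 + l(1019)) = (-4152561 + (731210 - 1*(-1442174)))/(3819255 + 1019) = (-4152561 + (731210 + 1442174))/3820274 = (-4152561 + 2173384)*(1/3820274) = -1979177*1/3820274 = -1979177/3820274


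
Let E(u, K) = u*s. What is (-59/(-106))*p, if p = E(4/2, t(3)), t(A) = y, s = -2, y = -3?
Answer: -118/53 ≈ -2.2264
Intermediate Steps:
t(A) = -3
E(u, K) = -2*u (E(u, K) = u*(-2) = -2*u)
p = -4 (p = -8/2 = -2*2 = -4)
(-59/(-106))*p = -59/(-106)*(-4) = -59*(-1/106)*(-4) = (59/106)*(-4) = -118/53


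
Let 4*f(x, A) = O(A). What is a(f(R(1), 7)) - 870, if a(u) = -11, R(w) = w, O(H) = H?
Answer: -881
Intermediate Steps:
f(x, A) = A/4
a(f(R(1), 7)) - 870 = -11 - 870 = -881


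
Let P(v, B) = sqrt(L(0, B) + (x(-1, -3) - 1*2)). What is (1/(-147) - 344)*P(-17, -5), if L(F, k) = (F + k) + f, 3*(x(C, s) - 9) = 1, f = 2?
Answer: -50569*sqrt(39)/441 ≈ -716.11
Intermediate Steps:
x(C, s) = 28/3 (x(C, s) = 9 + (1/3)*1 = 9 + 1/3 = 28/3)
L(F, k) = 2 + F + k (L(F, k) = (F + k) + 2 = 2 + F + k)
P(v, B) = sqrt(28/3 + B) (P(v, B) = sqrt((2 + 0 + B) + (28/3 - 1*2)) = sqrt((2 + B) + (28/3 - 2)) = sqrt((2 + B) + 22/3) = sqrt(28/3 + B))
(1/(-147) - 344)*P(-17, -5) = (1/(-147) - 344)*(sqrt(84 + 9*(-5))/3) = (-1/147 - 344)*(sqrt(84 - 45)/3) = -50569*sqrt(39)/441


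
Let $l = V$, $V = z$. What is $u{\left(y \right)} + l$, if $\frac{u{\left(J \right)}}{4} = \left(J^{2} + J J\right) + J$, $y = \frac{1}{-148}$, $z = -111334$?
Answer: $- \frac{304832565}{2738} \approx -1.1133 \cdot 10^{5}$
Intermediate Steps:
$y = - \frac{1}{148} \approx -0.0067568$
$V = -111334$
$u{\left(J \right)} = 4 J + 8 J^{2}$ ($u{\left(J \right)} = 4 \left(\left(J^{2} + J J\right) + J\right) = 4 \left(\left(J^{2} + J^{2}\right) + J\right) = 4 \left(2 J^{2} + J\right) = 4 \left(J + 2 J^{2}\right) = 4 J + 8 J^{2}$)
$l = -111334$
$u{\left(y \right)} + l = 4 \left(- \frac{1}{148}\right) \left(1 + 2 \left(- \frac{1}{148}\right)\right) - 111334 = 4 \left(- \frac{1}{148}\right) \left(1 - \frac{1}{74}\right) - 111334 = 4 \left(- \frac{1}{148}\right) \frac{73}{74} - 111334 = - \frac{73}{2738} - 111334 = - \frac{304832565}{2738}$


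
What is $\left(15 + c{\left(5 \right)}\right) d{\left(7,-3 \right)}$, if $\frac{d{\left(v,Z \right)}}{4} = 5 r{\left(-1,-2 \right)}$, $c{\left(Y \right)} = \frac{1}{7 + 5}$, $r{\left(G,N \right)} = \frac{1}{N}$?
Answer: $- \frac{905}{6} \approx -150.83$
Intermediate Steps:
$c{\left(Y \right)} = \frac{1}{12}$
$d{\left(v,Z \right)} = -10$ ($d{\left(v,Z \right)} = 4 \frac{5}{-2} = 4 \cdot 5 \left(- \frac{1}{2}\right) = 4 \left(- \frac{5}{2}\right) = -10$)
$\left(15 + c{\left(5 \right)}\right) d{\left(7,-3 \right)} = \left(15 + \frac{1}{12}\right) \left(-10\right) = \frac{181}{12} \left(-10\right) = - \frac{905}{6}$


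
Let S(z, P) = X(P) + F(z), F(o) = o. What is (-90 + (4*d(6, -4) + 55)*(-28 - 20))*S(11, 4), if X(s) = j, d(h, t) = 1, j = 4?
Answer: -43830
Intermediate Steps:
X(s) = 4
S(z, P) = 4 + z
(-90 + (4*d(6, -4) + 55)*(-28 - 20))*S(11, 4) = (-90 + (4*1 + 55)*(-28 - 20))*(4 + 11) = (-90 + (4 + 55)*(-48))*15 = (-90 + 59*(-48))*15 = (-90 - 2832)*15 = -2922*15 = -43830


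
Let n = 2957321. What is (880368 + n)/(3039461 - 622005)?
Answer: 3837689/2417456 ≈ 1.5875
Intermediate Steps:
(880368 + n)/(3039461 - 622005) = (880368 + 2957321)/(3039461 - 622005) = 3837689/2417456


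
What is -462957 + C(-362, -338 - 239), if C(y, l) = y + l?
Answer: -463896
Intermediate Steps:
C(y, l) = l + y
-462957 + C(-362, -338 - 239) = -462957 + ((-338 - 239) - 362) = -462957 + (-577 - 362) = -462957 - 939 = -463896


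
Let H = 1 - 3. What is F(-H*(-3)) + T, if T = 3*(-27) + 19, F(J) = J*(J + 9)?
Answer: -80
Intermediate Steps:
H = -2
F(J) = J*(9 + J)
T = -62 (T = -81 + 19 = -62)
F(-H*(-3)) + T = (-1*(-2)*(-3))*(9 - 1*(-2)*(-3)) - 62 = (2*(-3))*(9 + 2*(-3)) - 62 = -6*(9 - 6) - 62 = -6*3 - 62 = -18 - 62 = -80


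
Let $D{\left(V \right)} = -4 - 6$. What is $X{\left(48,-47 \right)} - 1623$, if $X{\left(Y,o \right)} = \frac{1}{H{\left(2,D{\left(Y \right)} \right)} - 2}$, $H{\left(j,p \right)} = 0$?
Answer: $- \frac{3247}{2} \approx -1623.5$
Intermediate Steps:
$D{\left(V \right)} = -10$ ($D{\left(V \right)} = -4 - 6 = -10$)
$X{\left(Y,o \right)} = - \frac{1}{2}$ ($X{\left(Y,o \right)} = \frac{1}{0 - 2} = \frac{1}{-2} = - \frac{1}{2}$)
$X{\left(48,-47 \right)} - 1623 = - \frac{1}{2} - 1623 = - \frac{3247}{2}$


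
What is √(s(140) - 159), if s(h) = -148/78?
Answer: 5*I*√9789/39 ≈ 12.685*I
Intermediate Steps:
s(h) = -74/39 (s(h) = -148*1/78 = -74/39)
√(s(140) - 159) = √(-74/39 - 159) = √(-6275/39) = 5*I*√9789/39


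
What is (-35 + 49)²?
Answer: 196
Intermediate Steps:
(-35 + 49)² = 14² = 196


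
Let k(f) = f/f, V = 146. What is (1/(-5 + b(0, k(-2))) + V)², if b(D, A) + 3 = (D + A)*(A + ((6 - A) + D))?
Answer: 84681/4 ≈ 21170.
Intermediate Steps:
k(f) = 1
b(D, A) = -3 + (6 + D)*(A + D) (b(D, A) = -3 + (D + A)*(A + ((6 - A) + D)) = -3 + (A + D)*(A + (6 + D - A)) = -3 + (A + D)*(6 + D) = -3 + (6 + D)*(A + D))
(1/(-5 + b(0, k(-2))) + V)² = (1/(-5 + (-3 + 0² + 6*1 + 6*0 + 1*0)) + 146)² = (1/(-5 + (-3 + 0 + 6 + 0 + 0)) + 146)² = (1/(-5 + 3) + 146)² = (1/(-2) + 146)² = (-½ + 146)² = (291/2)² = 84681/4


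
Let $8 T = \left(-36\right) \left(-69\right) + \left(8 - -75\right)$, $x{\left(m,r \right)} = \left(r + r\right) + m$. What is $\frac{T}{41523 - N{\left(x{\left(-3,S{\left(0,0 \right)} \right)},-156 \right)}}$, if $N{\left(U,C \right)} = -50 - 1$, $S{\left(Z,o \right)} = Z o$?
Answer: $\frac{2567}{332592} \approx 0.0077182$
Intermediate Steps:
$x{\left(m,r \right)} = m + 2 r$ ($x{\left(m,r \right)} = 2 r + m = m + 2 r$)
$N{\left(U,C \right)} = -51$
$T = \frac{2567}{8}$ ($T = \frac{\left(-36\right) \left(-69\right) + \left(8 - -75\right)}{8} = \frac{2484 + \left(8 + 75\right)}{8} = \frac{2484 + 83}{8} = \frac{1}{8} \cdot 2567 = \frac{2567}{8} \approx 320.88$)
$\frac{T}{41523 - N{\left(x{\left(-3,S{\left(0,0 \right)} \right)},-156 \right)}} = \frac{2567}{8 \left(41523 - -51\right)} = \frac{2567}{8 \left(41523 + 51\right)} = \frac{2567}{8 \cdot 41574} = \frac{2567}{8} \cdot \frac{1}{41574} = \frac{2567}{332592}$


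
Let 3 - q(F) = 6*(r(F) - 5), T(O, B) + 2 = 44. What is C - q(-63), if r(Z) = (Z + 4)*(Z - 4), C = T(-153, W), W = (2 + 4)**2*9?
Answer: 23727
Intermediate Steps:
W = 324 (W = 6**2*9 = 36*9 = 324)
T(O, B) = 42 (T(O, B) = -2 + 44 = 42)
C = 42
r(Z) = (-4 + Z)*(4 + Z) (r(Z) = (4 + Z)*(-4 + Z) = (-4 + Z)*(4 + Z))
q(F) = 129 - 6*F**2 (q(F) = 3 - 6*((-16 + F**2) - 5) = 3 - 6*(-21 + F**2) = 3 - (-126 + 6*F**2) = 3 + (126 - 6*F**2) = 129 - 6*F**2)
C - q(-63) = 42 - (129 - 6*(-63)**2) = 42 - (129 - 6*3969) = 42 - (129 - 23814) = 42 - 1*(-23685) = 42 + 23685 = 23727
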